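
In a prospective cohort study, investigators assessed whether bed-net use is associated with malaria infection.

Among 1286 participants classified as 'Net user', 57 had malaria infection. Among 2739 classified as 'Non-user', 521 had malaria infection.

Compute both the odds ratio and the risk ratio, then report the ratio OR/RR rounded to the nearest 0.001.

0.847

From the description: a = 57, b = 1229, c = 521, d = 2218.
OR = (57·2218)/(1229·521) = 126426/640309 = 0.19745
Risk in exposed = 57/1286 = 0.04432; risk in unexposed = 521/2739 = 0.19022; RR = 0.23302
OR/RR = 0.19745 / 0.23302 = 0.84734
The outcome is not rare, so the OR lies further from 1 than the RR.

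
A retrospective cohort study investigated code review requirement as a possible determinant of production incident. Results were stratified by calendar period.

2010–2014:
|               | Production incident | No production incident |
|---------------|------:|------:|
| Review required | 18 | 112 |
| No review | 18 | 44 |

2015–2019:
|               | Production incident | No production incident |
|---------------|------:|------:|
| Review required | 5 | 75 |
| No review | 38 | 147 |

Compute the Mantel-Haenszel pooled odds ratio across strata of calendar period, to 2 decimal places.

OR_MH = Σ(aᵢdᵢ/nᵢ) / Σ(bᵢcᵢ/nᵢ), where nᵢ is the stratum total.
Stratum 1 (2010–2014): n = 192; a·d/n = 18·44/192 = 4.1250; b·c/n = 112·18/192 = 10.5000
Stratum 2 (2015–2019): n = 265; a·d/n = 5·147/265 = 2.7736; b·c/n = 75·38/265 = 10.7547
OR_MH = (4.1250 + 2.7736) / (10.5000 + 10.7547) = 6.8986 / 21.2547 = 0.32457

0.32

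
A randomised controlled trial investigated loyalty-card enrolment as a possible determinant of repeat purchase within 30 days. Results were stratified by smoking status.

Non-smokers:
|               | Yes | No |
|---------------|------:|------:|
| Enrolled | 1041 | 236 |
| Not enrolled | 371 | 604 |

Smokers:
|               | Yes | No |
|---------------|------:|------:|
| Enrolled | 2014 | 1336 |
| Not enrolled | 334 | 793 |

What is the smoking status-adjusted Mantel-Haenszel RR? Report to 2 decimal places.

RR_MH = Σ(aᵢ·n₀ᵢ/nᵢ) / Σ(cᵢ·n₁ᵢ/nᵢ), with n₁ᵢ = aᵢ+bᵢ (exposed), n₀ᵢ = cᵢ+dᵢ (unexposed), nᵢ = n₁ᵢ+n₀ᵢ.
Stratum 1 (Non-smokers): n₁ = 1277, n₀ = 975, n = 2252; a·n₀/n = 1041·975/2252 = 450.6994; c·n₁/n = 371·1277/2252 = 210.3761
Stratum 2 (Smokers): n₁ = 3350, n₀ = 1127, n = 4477; a·n₀/n = 2014·1127/4477 = 506.9864; c·n₁/n = 334·3350/4477 = 249.9218
RR_MH = (450.6994 + 506.9864) / (210.3761 + 249.9218) = 957.6858 / 460.2979 = 2.08058

2.08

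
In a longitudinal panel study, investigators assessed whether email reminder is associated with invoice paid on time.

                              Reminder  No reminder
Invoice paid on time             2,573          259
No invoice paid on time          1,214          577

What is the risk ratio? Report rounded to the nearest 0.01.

Reading the table with exposure as columns: a = 2573 (Reminder, case), b = 1214 (Reminder, non-case), c = 259 (No reminder, case), d = 577.
Risk in exposed = 2573/3787 = 0.67943; risk in unexposed = 259/836 = 0.30981.
RR = 0.67943 / 0.30981 = 2.19306
The risk among the exposed is 2.19 times that among the unexposed.

2.19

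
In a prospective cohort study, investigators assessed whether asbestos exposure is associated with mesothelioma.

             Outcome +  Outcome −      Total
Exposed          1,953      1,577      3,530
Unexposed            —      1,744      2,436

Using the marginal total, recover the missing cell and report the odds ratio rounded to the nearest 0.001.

The missing cell is in the unexposed row: 2436 − 1744 = 692.
So a = 1953, b = 1577, c = 692, d = 1744.
OR = (a·d)/(b·c) = (1953 × 1744) / (1577 × 692) = 3406032 / 1091284 = 3.12112

3.121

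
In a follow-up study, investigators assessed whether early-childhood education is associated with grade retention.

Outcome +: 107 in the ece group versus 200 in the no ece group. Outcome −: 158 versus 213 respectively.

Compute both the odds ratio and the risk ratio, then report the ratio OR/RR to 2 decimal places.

0.87

From the description: a = 107, b = 158, c = 200, d = 213.
OR = (107·213)/(158·200) = 22791/31600 = 0.72123
Risk in exposed = 107/265 = 0.40377; risk in unexposed = 200/413 = 0.48426; RR = 0.83379
OR/RR = 0.72123 / 0.83379 = 0.86500
The outcome is not rare, so the OR lies further from 1 than the RR.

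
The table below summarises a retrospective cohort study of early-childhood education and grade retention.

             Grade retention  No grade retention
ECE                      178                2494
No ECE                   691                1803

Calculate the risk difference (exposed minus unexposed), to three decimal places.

-0.210

Cells: a = 178, b = 2494, c = 691, d = 1803.
Risk in exposed = 178/2672 = 0.066617; risk in unexposed = 691/2494 = 0.277065.
Risk difference = 0.066617 − 0.277065 = -0.210448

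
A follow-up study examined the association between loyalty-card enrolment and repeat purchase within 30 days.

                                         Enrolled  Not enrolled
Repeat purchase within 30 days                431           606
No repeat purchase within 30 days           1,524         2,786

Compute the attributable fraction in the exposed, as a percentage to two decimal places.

18.96

Reading the table with exposure as columns: a = 431 (Enrolled, case), b = 1524 (Enrolled, non-case), c = 606 (Not enrolled, case), d = 2786.
Risk in exposed = 431/1955 = 0.22046; risk in unexposed = 606/3392 = 0.17866.
RR = 0.22046/0.17866 = 1.23400
AR% = (RR − 1)/RR × 100 = (1.23400 − 1)/1.23400 × 100 = 18.9625%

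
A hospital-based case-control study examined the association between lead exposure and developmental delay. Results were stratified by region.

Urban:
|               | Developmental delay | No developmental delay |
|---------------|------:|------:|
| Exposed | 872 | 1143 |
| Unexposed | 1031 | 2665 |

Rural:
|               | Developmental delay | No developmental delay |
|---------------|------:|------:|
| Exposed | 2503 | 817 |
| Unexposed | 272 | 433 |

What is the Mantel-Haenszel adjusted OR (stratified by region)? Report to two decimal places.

2.59

OR_MH = Σ(aᵢdᵢ/nᵢ) / Σ(bᵢcᵢ/nᵢ), where nᵢ is the stratum total.
Stratum 1 (Urban): n = 5711; a·d/n = 872·2665/5711 = 406.9130; b·c/n = 1143·1031/5711 = 206.3444
Stratum 2 (Rural): n = 4025; a·d/n = 2503·433/4025 = 269.2668; b·c/n = 817·272/4025 = 55.2109
OR_MH = (406.9130 + 269.2668) / (206.3444 + 55.2109) = 676.1798 / 261.5554 = 2.58523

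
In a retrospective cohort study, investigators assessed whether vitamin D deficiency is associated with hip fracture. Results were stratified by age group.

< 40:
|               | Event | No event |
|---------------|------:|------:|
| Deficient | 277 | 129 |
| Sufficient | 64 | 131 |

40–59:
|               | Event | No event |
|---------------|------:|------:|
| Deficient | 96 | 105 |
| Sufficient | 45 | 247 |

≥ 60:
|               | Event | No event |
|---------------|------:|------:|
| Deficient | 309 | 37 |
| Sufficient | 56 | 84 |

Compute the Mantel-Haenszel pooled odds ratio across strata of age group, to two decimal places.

OR_MH = Σ(aᵢdᵢ/nᵢ) / Σ(bᵢcᵢ/nᵢ), where nᵢ is the stratum total.
Stratum 1 (< 40): n = 601; a·d/n = 277·131/601 = 60.3777; b·c/n = 129·64/601 = 13.7371
Stratum 2 (40–59): n = 493; a·d/n = 96·247/493 = 48.0974; b·c/n = 105·45/493 = 9.5842
Stratum 3 (≥ 60): n = 486; a·d/n = 309·84/486 = 53.4074; b·c/n = 37·56/486 = 4.2634
OR_MH = (60.3777 + 48.0974 + 53.4074) / (13.7371 + 9.5842 + 4.2634) = 161.8825 / 27.5847 = 5.86857

5.87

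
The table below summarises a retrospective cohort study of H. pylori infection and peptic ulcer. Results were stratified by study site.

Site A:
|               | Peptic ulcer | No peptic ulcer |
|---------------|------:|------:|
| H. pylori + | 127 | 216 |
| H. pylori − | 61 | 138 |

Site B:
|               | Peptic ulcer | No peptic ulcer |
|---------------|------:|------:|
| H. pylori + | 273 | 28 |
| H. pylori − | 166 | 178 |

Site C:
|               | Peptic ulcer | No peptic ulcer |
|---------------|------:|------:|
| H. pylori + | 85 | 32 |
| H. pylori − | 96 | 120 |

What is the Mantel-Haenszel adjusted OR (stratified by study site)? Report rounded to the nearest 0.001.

OR_MH = Σ(aᵢdᵢ/nᵢ) / Σ(bᵢcᵢ/nᵢ), where nᵢ is the stratum total.
Stratum 1 (Site A): n = 542; a·d/n = 127·138/542 = 32.3358; b·c/n = 216·61/542 = 24.3100
Stratum 2 (Site B): n = 645; a·d/n = 273·178/645 = 75.3395; b·c/n = 28·166/645 = 7.2062
Stratum 3 (Site C): n = 333; a·d/n = 85·120/333 = 30.6306; b·c/n = 32·96/333 = 9.2252
OR_MH = (32.3358 + 75.3395 + 30.6306) / (24.3100 + 7.2062 + 9.2252) = 138.3060 / 40.7414 = 3.39473

3.395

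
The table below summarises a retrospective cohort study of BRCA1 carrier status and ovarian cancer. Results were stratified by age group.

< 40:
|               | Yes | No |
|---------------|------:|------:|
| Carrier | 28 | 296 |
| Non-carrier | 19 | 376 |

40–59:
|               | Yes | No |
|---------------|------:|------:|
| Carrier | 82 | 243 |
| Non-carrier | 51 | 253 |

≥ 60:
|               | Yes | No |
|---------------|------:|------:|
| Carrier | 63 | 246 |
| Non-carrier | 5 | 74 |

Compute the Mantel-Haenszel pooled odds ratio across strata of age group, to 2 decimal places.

OR_MH = Σ(aᵢdᵢ/nᵢ) / Σ(bᵢcᵢ/nᵢ), where nᵢ is the stratum total.
Stratum 1 (< 40): n = 719; a·d/n = 28·376/719 = 14.6426; b·c/n = 296·19/719 = 7.8220
Stratum 2 (40–59): n = 629; a·d/n = 82·253/629 = 32.9825; b·c/n = 243·51/629 = 19.7027
Stratum 3 (≥ 60): n = 388; a·d/n = 63·74/388 = 12.0155; b·c/n = 246·5/388 = 3.1701
OR_MH = (14.6426 + 32.9825 + 12.0155) / (7.8220 + 19.7027 + 3.1701) = 59.6405 / 30.6948 = 1.94302

1.94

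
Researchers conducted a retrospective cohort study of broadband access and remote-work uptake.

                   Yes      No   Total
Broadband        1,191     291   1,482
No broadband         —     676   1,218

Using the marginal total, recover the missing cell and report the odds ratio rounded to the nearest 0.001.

The missing cell is in the unexposed row: 1218 − 676 = 542.
So a = 1191, b = 291, c = 542, d = 676.
OR = (a·d)/(b·c) = (1191 × 676) / (291 × 542) = 805116 / 157722 = 5.10465

5.105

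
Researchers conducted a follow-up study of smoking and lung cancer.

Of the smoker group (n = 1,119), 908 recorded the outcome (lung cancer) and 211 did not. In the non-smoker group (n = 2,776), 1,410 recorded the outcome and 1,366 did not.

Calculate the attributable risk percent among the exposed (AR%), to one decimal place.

37.4

From the description: a = 908, b = 211, c = 1410, d = 1366.
Risk in exposed = 908/1119 = 0.81144; risk in unexposed = 1410/2776 = 0.50793.
RR = 0.81144/0.50793 = 1.59756
AR% = (RR − 1)/RR × 100 = (1.59756 − 1)/1.59756 × 100 = 37.4044%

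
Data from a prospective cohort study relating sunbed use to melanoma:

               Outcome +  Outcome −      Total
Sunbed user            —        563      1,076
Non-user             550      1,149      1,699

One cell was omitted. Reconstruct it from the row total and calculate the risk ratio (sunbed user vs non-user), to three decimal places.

The missing cell is in the exposed row: 1076 − 563 = 513.
So a = 513, b = 563, c = 550, d = 1149.
RR = [a/(a+b)] / [c/(c+d)] = (513/1076) / (550/1699) = 0.47677/0.32372 = 1.47277

1.473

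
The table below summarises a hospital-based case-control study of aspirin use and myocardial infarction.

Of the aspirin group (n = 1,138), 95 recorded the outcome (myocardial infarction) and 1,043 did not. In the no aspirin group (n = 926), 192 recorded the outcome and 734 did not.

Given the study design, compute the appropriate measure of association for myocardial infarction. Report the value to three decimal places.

0.348

From the description: a = 95, b = 1043, c = 192, d = 734.
This is a hospital-based case-control study: participants were sampled on outcome status, so risks in the source population cannot be estimated directly — relative risk is not valid here. The odds ratio is the appropriate measure.
OR = (a·d)/(b·c) = (95 × 734) / (1043 × 192) = 69730 / 200256 = 0.34820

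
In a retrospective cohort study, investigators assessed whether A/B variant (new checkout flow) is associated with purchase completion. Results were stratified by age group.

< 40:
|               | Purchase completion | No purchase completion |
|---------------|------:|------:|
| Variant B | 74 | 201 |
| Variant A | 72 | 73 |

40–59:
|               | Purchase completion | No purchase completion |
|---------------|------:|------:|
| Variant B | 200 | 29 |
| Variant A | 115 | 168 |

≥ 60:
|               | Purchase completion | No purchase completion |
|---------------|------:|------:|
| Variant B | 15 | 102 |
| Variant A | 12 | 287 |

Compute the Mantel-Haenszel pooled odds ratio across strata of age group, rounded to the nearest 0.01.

2.02

OR_MH = Σ(aᵢdᵢ/nᵢ) / Σ(bᵢcᵢ/nᵢ), where nᵢ is the stratum total.
Stratum 1 (< 40): n = 420; a·d/n = 74·73/420 = 12.8619; b·c/n = 201·72/420 = 34.4571
Stratum 2 (40–59): n = 512; a·d/n = 200·168/512 = 65.6250; b·c/n = 29·115/512 = 6.5137
Stratum 3 (≥ 60): n = 416; a·d/n = 15·287/416 = 10.3486; b·c/n = 102·12/416 = 2.9423
OR_MH = (12.8619 + 65.6250 + 10.3486) / (34.4571 + 6.5137 + 2.9423) = 88.8355 / 43.9131 = 2.02298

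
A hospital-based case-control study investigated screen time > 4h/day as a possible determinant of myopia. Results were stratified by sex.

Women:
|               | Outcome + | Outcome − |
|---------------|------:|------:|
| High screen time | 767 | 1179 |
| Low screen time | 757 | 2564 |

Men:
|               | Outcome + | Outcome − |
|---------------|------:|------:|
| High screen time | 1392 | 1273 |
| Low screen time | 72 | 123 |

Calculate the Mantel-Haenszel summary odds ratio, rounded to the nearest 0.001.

OR_MH = Σ(aᵢdᵢ/nᵢ) / Σ(bᵢcᵢ/nᵢ), where nᵢ is the stratum total.
Stratum 1 (Women): n = 5267; a·d/n = 767·2564/5267 = 373.3792; b·c/n = 1179·757/5267 = 169.4519
Stratum 2 (Men): n = 2860; a·d/n = 1392·123/2860 = 59.8657; b·c/n = 1273·72/2860 = 32.0476
OR_MH = (373.3792 + 59.8657) / (169.4519 + 32.0476) = 433.2449 / 201.4994 = 2.15010

2.150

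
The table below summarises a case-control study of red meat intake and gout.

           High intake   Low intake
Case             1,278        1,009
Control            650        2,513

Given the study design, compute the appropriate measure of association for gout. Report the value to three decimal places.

4.897

Reading the table with exposure as columns: a = 1278 (High intake, case), b = 650 (High intake, non-case), c = 1009 (Low intake, case), d = 2513.
This is a case-control study: participants were sampled on outcome status, so risks in the source population cannot be estimated directly — relative risk is not valid here. The odds ratio is the appropriate measure.
OR = (a·d)/(b·c) = (1278 × 2513) / (650 × 1009) = 3211614 / 655850 = 4.89687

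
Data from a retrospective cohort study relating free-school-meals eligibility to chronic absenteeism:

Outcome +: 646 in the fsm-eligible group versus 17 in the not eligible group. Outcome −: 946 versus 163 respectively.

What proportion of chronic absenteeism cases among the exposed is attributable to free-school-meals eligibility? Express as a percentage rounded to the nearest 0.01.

From the description: a = 646, b = 946, c = 17, d = 163.
Risk in exposed = 646/1592 = 0.40578; risk in unexposed = 17/180 = 0.09444.
RR = 0.40578/0.09444 = 4.29648
AR% = (RR − 1)/RR × 100 = (4.29648 − 1)/4.29648 × 100 = 76.7251%

76.73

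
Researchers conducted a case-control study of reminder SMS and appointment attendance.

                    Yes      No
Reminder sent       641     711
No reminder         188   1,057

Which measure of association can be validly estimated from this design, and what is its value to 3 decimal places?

5.069

Cells: a = 641, b = 711, c = 188, d = 1057.
This is a case-control study: participants were sampled on outcome status, so risks in the source population cannot be estimated directly — relative risk is not valid here. The odds ratio is the appropriate measure.
OR = (a·d)/(b·c) = (641 × 1057) / (711 × 188) = 677537 / 133668 = 5.06880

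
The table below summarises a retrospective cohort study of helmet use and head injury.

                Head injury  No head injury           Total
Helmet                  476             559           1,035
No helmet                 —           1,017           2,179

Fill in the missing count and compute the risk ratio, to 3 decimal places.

0.862

The missing cell is in the unexposed row: 2179 − 1017 = 1162.
So a = 476, b = 559, c = 1162, d = 1017.
RR = [a/(a+b)] / [c/(c+d)] = (476/1035) / (1162/2179) = 0.45990/0.53327 = 0.86242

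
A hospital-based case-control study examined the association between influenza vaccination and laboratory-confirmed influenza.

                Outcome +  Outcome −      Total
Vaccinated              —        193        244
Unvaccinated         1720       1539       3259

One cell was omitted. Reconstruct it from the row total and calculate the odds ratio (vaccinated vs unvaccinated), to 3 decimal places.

The missing cell is in the exposed row: 244 − 193 = 51.
So a = 51, b = 193, c = 1720, d = 1539.
OR = (a·d)/(b·c) = (51 × 1539) / (193 × 1720) = 78489 / 331960 = 0.23644

0.236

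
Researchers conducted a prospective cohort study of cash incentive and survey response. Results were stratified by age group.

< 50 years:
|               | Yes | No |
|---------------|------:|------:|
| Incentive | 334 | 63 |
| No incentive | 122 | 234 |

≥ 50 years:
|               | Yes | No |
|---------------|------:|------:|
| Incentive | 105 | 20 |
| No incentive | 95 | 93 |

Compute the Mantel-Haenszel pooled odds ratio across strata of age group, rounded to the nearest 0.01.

8.29

OR_MH = Σ(aᵢdᵢ/nᵢ) / Σ(bᵢcᵢ/nᵢ), where nᵢ is the stratum total.
Stratum 1 (< 50 years): n = 753; a·d/n = 334·234/753 = 103.7928; b·c/n = 63·122/753 = 10.2072
Stratum 2 (≥ 50 years): n = 313; a·d/n = 105·93/313 = 31.1981; b·c/n = 20·95/313 = 6.0703
OR_MH = (103.7928 + 31.1981) / (10.2072 + 6.0703) = 134.9909 / 16.2775 = 8.29312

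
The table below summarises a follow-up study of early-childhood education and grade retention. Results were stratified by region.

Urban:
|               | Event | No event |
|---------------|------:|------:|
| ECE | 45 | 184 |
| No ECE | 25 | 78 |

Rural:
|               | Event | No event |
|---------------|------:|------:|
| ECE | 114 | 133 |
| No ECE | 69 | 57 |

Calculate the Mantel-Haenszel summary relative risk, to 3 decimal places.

RR_MH = Σ(aᵢ·n₀ᵢ/nᵢ) / Σ(cᵢ·n₁ᵢ/nᵢ), with n₁ᵢ = aᵢ+bᵢ (exposed), n₀ᵢ = cᵢ+dᵢ (unexposed), nᵢ = n₁ᵢ+n₀ᵢ.
Stratum 1 (Urban): n₁ = 229, n₀ = 103, n = 332; a·n₀/n = 45·103/332 = 13.9608; c·n₁/n = 25·229/332 = 17.2440
Stratum 2 (Rural): n₁ = 247, n₀ = 126, n = 373; a·n₀/n = 114·126/373 = 38.5094; c·n₁/n = 69·247/373 = 45.6917
RR_MH = (13.9608 + 38.5094) / (17.2440 + 45.6917) = 52.4702 / 62.9357 = 0.83371

0.834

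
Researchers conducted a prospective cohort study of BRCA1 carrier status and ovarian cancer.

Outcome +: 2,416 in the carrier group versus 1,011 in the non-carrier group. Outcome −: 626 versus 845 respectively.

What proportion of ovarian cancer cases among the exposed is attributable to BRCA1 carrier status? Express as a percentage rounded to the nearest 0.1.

31.4

From the description: a = 2416, b = 626, c = 1011, d = 845.
Risk in exposed = 2416/3042 = 0.79421; risk in unexposed = 1011/1856 = 0.54472.
RR = 0.79421/0.54472 = 1.45802
AR% = (RR − 1)/RR × 100 = (1.45802 − 1)/1.45802 × 100 = 31.4140%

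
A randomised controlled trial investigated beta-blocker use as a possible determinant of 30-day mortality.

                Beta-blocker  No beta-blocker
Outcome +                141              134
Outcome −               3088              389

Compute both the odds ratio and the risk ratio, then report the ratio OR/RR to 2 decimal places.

Reading the table with exposure as columns: a = 141 (Beta-blocker, case), b = 3088 (Beta-blocker, non-case), c = 134 (No beta-blocker, case), d = 389.
OR = (141·389)/(3088·134) = 54849/413792 = 0.13255
Risk in exposed = 141/3229 = 0.04367; risk in unexposed = 134/523 = 0.25621; RR = 0.17043
OR/RR = 0.13255 / 0.17043 = 0.77775
The outcome is not rare, so the OR lies further from 1 than the RR.

0.78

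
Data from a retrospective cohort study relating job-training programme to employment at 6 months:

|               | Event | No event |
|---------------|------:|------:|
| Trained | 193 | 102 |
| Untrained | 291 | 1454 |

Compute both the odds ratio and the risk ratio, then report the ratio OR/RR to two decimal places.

2.41

Cells: a = 193, b = 102, c = 291, d = 1454.
OR = (193·1454)/(102·291) = 280622/29682 = 9.45428
Risk in exposed = 193/295 = 0.65424; risk in unexposed = 291/1745 = 0.16676; RR = 3.92318
OR/RR = 9.45428 / 3.92318 = 2.40985
The outcome is not rare, so the OR lies further from 1 than the RR.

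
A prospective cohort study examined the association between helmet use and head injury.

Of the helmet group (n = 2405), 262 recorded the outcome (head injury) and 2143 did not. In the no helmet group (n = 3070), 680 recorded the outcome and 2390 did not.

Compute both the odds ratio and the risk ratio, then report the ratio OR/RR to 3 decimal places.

From the description: a = 262, b = 2143, c = 680, d = 2390.
OR = (262·2390)/(2143·680) = 626180/1457240 = 0.42970
Risk in exposed = 262/2405 = 0.10894; risk in unexposed = 680/3070 = 0.22150; RR = 0.49183
OR/RR = 0.42970 / 0.49183 = 0.87368
The outcome is not rare, so the OR lies further from 1 than the RR.

0.874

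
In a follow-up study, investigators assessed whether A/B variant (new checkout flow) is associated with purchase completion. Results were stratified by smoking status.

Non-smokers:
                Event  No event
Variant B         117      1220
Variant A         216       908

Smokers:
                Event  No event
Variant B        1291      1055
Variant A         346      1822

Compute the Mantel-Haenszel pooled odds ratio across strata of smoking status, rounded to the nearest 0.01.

OR_MH = Σ(aᵢdᵢ/nᵢ) / Σ(bᵢcᵢ/nᵢ), where nᵢ is the stratum total.
Stratum 1 (Non-smokers): n = 2461; a·d/n = 117·908/2461 = 43.1678; b·c/n = 1220·216/2461 = 107.0784
Stratum 2 (Smokers): n = 4514; a·d/n = 1291·1822/4514 = 521.0904; b·c/n = 1055·346/4514 = 80.8662
OR_MH = (43.1678 + 521.0904) / (107.0784 + 80.8662) = 564.2582 / 187.9446 = 3.00226

3.00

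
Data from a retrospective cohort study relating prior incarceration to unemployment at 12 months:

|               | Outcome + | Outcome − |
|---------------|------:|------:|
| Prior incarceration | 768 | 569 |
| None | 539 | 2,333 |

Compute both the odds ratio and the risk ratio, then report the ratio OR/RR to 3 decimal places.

1.909

Cells: a = 768, b = 569, c = 539, d = 2333.
OR = (768·2333)/(569·539) = 1791744/306691 = 5.84218
Risk in exposed = 768/1337 = 0.57442; risk in unexposed = 539/2872 = 0.18767; RR = 3.06073
OR/RR = 5.84218 / 3.06073 = 1.90875
The outcome is not rare, so the OR lies further from 1 than the RR.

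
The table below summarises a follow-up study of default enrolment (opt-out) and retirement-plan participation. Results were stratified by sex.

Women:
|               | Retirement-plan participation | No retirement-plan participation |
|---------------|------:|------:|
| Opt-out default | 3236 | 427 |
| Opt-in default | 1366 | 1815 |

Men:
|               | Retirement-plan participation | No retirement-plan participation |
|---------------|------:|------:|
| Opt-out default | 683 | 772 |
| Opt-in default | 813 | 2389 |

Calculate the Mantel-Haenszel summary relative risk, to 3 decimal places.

2.003

RR_MH = Σ(aᵢ·n₀ᵢ/nᵢ) / Σ(cᵢ·n₁ᵢ/nᵢ), with n₁ᵢ = aᵢ+bᵢ (exposed), n₀ᵢ = cᵢ+dᵢ (unexposed), nᵢ = n₁ᵢ+n₀ᵢ.
Stratum 1 (Women): n₁ = 3663, n₀ = 3181, n = 6844; a·n₀/n = 3236·3181/6844 = 1504.0497; c·n₁/n = 1366·3663/6844 = 731.1014
Stratum 2 (Men): n₁ = 1455, n₀ = 3202, n = 4657; a·n₀/n = 683·3202/4657 = 469.6083; c·n₁/n = 813·1455/4657 = 254.0079
RR_MH = (1504.0497 + 469.6083) / (731.1014 + 254.0079) = 1973.6580 / 985.1093 = 2.00349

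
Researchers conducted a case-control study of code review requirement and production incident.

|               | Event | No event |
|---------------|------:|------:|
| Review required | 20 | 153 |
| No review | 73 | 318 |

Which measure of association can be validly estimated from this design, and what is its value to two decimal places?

Cells: a = 20, b = 153, c = 73, d = 318.
This is a case-control study: participants were sampled on outcome status, so risks in the source population cannot be estimated directly — relative risk is not valid here. The odds ratio is the appropriate measure.
OR = (a·d)/(b·c) = (20 × 318) / (153 × 73) = 6360 / 11169 = 0.56943

0.57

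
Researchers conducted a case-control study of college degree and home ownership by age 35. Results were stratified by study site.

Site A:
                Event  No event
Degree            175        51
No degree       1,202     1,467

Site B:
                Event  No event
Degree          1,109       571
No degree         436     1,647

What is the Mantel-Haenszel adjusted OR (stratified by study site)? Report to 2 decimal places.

OR_MH = Σ(aᵢdᵢ/nᵢ) / Σ(bᵢcᵢ/nᵢ), where nᵢ is the stratum total.
Stratum 1 (Site A): n = 2895; a·d/n = 175·1467/2895 = 88.6788; b·c/n = 51·1202/2895 = 21.1751
Stratum 2 (Site B): n = 3763; a·d/n = 1109·1647/3763 = 485.3901; b·c/n = 571·436/3763 = 66.1589
OR_MH = (88.6788 + 485.3901) / (21.1751 + 66.1589) = 574.0689 / 87.3340 = 6.57325

6.57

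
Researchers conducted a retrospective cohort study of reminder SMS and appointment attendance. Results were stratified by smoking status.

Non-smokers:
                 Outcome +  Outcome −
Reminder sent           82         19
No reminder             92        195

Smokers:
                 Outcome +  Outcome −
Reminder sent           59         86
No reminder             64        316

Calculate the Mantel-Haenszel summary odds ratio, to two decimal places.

5.12

OR_MH = Σ(aᵢdᵢ/nᵢ) / Σ(bᵢcᵢ/nᵢ), where nᵢ is the stratum total.
Stratum 1 (Non-smokers): n = 388; a·d/n = 82·195/388 = 41.2113; b·c/n = 19·92/388 = 4.5052
Stratum 2 (Smokers): n = 525; a·d/n = 59·316/525 = 35.5124; b·c/n = 86·64/525 = 10.4838
OR_MH = (41.2113 + 35.5124) / (4.5052 + 10.4838) = 76.7237 / 14.9890 = 5.11868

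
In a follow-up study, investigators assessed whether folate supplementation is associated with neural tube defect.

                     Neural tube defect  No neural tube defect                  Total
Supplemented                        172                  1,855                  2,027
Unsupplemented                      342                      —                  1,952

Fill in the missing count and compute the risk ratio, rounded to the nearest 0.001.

0.484

The missing cell is in the unexposed row: 1952 − 342 = 1610.
So a = 172, b = 1855, c = 342, d = 1610.
RR = [a/(a+b)] / [c/(c+d)] = (172/2027) / (342/1952) = 0.08485/0.17520 = 0.48432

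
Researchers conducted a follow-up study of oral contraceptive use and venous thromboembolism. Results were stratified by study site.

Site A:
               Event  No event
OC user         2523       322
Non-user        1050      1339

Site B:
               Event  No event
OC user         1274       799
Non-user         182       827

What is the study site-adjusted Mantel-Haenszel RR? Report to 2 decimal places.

RR_MH = Σ(aᵢ·n₀ᵢ/nᵢ) / Σ(cᵢ·n₁ᵢ/nᵢ), with n₁ᵢ = aᵢ+bᵢ (exposed), n₀ᵢ = cᵢ+dᵢ (unexposed), nᵢ = n₁ᵢ+n₀ᵢ.
Stratum 1 (Site A): n₁ = 2845, n₀ = 2389, n = 5234; a·n₀/n = 2523·2389/5234 = 1151.5948; c·n₁/n = 1050·2845/5234 = 570.7394
Stratum 2 (Site B): n₁ = 2073, n₀ = 1009, n = 3082; a·n₀/n = 1274·1009/3082 = 417.0883; c·n₁/n = 182·2073/3082 = 122.4160
RR_MH = (1151.5948 + 417.0883) / (570.7394 + 122.4160) = 1568.6830 / 693.1554 = 2.26310

2.26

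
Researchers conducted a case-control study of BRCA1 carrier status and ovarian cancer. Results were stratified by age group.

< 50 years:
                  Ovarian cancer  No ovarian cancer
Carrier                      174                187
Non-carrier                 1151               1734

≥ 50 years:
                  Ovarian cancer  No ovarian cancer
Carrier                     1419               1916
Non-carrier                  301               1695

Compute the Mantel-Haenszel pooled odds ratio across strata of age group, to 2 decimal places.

OR_MH = Σ(aᵢdᵢ/nᵢ) / Σ(bᵢcᵢ/nᵢ), where nᵢ is the stratum total.
Stratum 1 (< 50 years): n = 3246; a·d/n = 174·1734/3246 = 92.9501; b·c/n = 187·1151/3246 = 66.3084
Stratum 2 (≥ 50 years): n = 5331; a·d/n = 1419·1695/5331 = 451.1733; b·c/n = 1916·301/5331 = 108.1816
OR_MH = (92.9501 + 451.1733) / (66.3084 + 108.1816) = 544.1234 / 174.4900 = 3.11837

3.12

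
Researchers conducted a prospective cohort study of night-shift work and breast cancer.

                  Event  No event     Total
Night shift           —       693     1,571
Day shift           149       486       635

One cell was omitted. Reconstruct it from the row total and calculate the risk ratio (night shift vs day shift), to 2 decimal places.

The missing cell is in the exposed row: 1571 − 693 = 878.
So a = 878, b = 693, c = 149, d = 486.
RR = [a/(a+b)] / [c/(c+d)] = (878/1571) / (149/635) = 0.55888/0.23465 = 2.38180

2.38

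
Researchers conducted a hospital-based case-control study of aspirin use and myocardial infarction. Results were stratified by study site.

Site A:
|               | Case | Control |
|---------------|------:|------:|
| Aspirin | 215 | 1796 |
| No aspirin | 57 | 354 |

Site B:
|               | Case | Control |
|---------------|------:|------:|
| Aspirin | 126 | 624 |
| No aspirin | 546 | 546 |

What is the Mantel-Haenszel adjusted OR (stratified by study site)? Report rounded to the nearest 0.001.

0.303

OR_MH = Σ(aᵢdᵢ/nᵢ) / Σ(bᵢcᵢ/nᵢ), where nᵢ is the stratum total.
Stratum 1 (Site A): n = 2422; a·d/n = 215·354/2422 = 31.4244; b·c/n = 1796·57/2422 = 42.2675
Stratum 2 (Site B): n = 1842; a·d/n = 126·546/1842 = 37.3485; b·c/n = 624·546/1842 = 184.9642
OR_MH = (31.4244 + 37.3485) / (42.2675 + 184.9642) = 68.7730 / 227.2317 = 0.30266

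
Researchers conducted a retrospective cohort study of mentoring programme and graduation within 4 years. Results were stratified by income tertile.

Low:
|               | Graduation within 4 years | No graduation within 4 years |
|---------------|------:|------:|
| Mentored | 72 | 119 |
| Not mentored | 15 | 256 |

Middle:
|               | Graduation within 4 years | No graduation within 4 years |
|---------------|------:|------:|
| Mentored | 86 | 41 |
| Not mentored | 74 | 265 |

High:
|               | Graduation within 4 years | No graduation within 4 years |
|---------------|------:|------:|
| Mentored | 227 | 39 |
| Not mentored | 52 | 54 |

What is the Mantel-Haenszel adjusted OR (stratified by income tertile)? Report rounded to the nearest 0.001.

7.693

OR_MH = Σ(aᵢdᵢ/nᵢ) / Σ(bᵢcᵢ/nᵢ), where nᵢ is the stratum total.
Stratum 1 (Low): n = 462; a·d/n = 72·256/462 = 39.8961; b·c/n = 119·15/462 = 3.8636
Stratum 2 (Middle): n = 466; a·d/n = 86·265/466 = 48.9056; b·c/n = 41·74/466 = 6.5107
Stratum 3 (High): n = 372; a·d/n = 227·54/372 = 32.9516; b·c/n = 39·52/372 = 5.4516
OR_MH = (39.8961 + 48.9056 + 32.9516) / (3.8636 + 6.5107 + 5.4516) = 121.7533 / 15.8260 = 7.69326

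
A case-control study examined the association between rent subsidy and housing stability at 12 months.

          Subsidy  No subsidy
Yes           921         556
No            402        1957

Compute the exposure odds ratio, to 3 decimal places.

8.064

Reading the table with exposure as columns: a = 921 (Subsidy, case), b = 402 (Subsidy, non-case), c = 556 (No subsidy, case), d = 1957.
OR = (a·d)/(b·c) = (921 × 1957) / (402 × 556) = 1802397 / 223512 = 8.06398
The odds of housing stability at 12 months are about 8.06 times as high in the subsidy group.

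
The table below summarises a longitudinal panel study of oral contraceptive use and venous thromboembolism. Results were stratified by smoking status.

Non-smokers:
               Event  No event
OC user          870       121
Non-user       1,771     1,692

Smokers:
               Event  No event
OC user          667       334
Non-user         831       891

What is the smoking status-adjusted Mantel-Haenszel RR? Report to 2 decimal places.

RR_MH = Σ(aᵢ·n₀ᵢ/nᵢ) / Σ(cᵢ·n₁ᵢ/nᵢ), with n₁ᵢ = aᵢ+bᵢ (exposed), n₀ᵢ = cᵢ+dᵢ (unexposed), nᵢ = n₁ᵢ+n₀ᵢ.
Stratum 1 (Non-smokers): n₁ = 991, n₀ = 3463, n = 4454; a·n₀/n = 870·3463/4454 = 676.4279; c·n₁/n = 1771·991/4454 = 394.0415
Stratum 2 (Smokers): n₁ = 1001, n₀ = 1722, n = 2723; a·n₀/n = 667·1722/2723 = 421.8046; c·n₁/n = 831·1001/2723 = 305.4833
RR_MH = (676.4279 + 421.8046) / (394.0415 + 305.4833) = 1098.2326 / 699.5248 = 1.56997

1.57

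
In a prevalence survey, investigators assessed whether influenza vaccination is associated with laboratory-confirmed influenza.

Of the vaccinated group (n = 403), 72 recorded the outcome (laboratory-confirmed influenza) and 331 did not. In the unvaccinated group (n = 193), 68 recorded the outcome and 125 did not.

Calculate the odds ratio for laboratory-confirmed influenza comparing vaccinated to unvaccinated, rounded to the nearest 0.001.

0.400

From the description: a = 72, b = 331, c = 68, d = 125.
OR = (a·d)/(b·c) = (72 × 125) / (331 × 68) = 9000 / 22508 = 0.39986
Exposure is associated with lower odds of laboratory-confirmed influenza (OR = 0.40 < 1).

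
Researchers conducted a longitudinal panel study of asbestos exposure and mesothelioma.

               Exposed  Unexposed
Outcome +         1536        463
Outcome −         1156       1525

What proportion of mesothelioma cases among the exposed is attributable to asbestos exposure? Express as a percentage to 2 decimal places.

59.18

Reading the table with exposure as columns: a = 1536 (Exposed, case), b = 1156 (Exposed, non-case), c = 463 (Unexposed, case), d = 1525.
Risk in exposed = 1536/2692 = 0.57058; risk in unexposed = 463/1988 = 0.23290.
RR = 0.57058/0.23290 = 2.44992
AR% = (RR − 1)/RR × 100 = (2.44992 − 1)/2.44992 × 100 = 59.1823%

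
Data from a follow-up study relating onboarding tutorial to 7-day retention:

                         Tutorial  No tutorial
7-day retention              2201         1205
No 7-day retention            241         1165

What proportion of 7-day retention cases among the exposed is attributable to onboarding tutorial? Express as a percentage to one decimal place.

Reading the table with exposure as columns: a = 2201 (Tutorial, case), b = 241 (Tutorial, non-case), c = 1205 (No tutorial, case), d = 1165.
Risk in exposed = 2201/2442 = 0.90131; risk in unexposed = 1205/2370 = 0.50844.
RR = 0.90131/0.50844 = 1.77270
AR% = (RR − 1)/RR × 100 = (1.77270 − 1)/1.77270 × 100 = 43.5889%

43.6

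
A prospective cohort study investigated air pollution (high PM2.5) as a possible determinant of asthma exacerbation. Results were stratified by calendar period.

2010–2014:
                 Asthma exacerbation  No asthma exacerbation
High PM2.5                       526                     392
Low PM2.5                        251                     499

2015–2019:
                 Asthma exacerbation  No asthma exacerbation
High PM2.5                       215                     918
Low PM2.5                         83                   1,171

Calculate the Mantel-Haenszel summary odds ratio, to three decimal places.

2.891

OR_MH = Σ(aᵢdᵢ/nᵢ) / Σ(bᵢcᵢ/nᵢ), where nᵢ is the stratum total.
Stratum 1 (2010–2014): n = 1668; a·d/n = 526·499/1668 = 157.3585; b·c/n = 392·251/1668 = 58.9880
Stratum 2 (2015–2019): n = 2387; a·d/n = 215·1171/2387 = 105.4734; b·c/n = 918·83/2387 = 31.9204
OR_MH = (157.3585 + 105.4734) / (58.9880 + 31.9204) = 262.8319 / 90.9084 = 2.89117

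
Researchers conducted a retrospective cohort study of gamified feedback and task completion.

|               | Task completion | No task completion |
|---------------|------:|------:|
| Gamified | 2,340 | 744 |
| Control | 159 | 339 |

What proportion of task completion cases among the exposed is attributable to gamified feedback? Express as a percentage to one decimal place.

57.9

Cells: a = 2340, b = 744, c = 159, d = 339.
Risk in exposed = 2340/3084 = 0.75875; risk in unexposed = 159/498 = 0.31928.
RR = 0.75875/0.31928 = 2.37648
AR% = (RR − 1)/RR × 100 = (2.37648 − 1)/2.37648 × 100 = 57.9209%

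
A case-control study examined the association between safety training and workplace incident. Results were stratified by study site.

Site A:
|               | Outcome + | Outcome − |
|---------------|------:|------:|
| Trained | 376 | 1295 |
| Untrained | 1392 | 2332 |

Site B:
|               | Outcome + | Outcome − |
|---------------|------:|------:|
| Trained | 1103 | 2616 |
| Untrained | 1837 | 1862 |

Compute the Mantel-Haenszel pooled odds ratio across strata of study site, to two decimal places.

0.45

OR_MH = Σ(aᵢdᵢ/nᵢ) / Σ(bᵢcᵢ/nᵢ), where nᵢ is the stratum total.
Stratum 1 (Site A): n = 5395; a·d/n = 376·2332/5395 = 162.5268; b·c/n = 1295·1392/5395 = 334.1316
Stratum 2 (Site B): n = 7418; a·d/n = 1103·1862/7418 = 276.8652; b·c/n = 2616·1837/7418 = 647.8285
OR_MH = (162.5268 + 276.8652) / (334.1316 + 647.8285) = 439.3920 / 981.9601 = 0.44746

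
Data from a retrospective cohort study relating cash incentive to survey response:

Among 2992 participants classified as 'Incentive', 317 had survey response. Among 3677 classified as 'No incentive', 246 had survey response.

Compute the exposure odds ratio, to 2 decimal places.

From the description: a = 317, b = 2675, c = 246, d = 3431.
OR = (a·d)/(b·c) = (317 × 3431) / (2675 × 246) = 1087627 / 658050 = 1.65280
The odds of survey response are about 1.65 times as high in the incentive group.

1.65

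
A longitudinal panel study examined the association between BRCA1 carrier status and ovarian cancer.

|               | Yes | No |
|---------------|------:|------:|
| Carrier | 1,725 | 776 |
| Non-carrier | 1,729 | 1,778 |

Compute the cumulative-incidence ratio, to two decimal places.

Cells: a = 1725, b = 776, c = 1729, d = 1778.
Risk in exposed = 1725/2501 = 0.68972; risk in unexposed = 1729/3507 = 0.49301.
RR = 0.68972 / 0.49301 = 1.39900
The risk among the exposed is 1.40 times that among the unexposed.

1.40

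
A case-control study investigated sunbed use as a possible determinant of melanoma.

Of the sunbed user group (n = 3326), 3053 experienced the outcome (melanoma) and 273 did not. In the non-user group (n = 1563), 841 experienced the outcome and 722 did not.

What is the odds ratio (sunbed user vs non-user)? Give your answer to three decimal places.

From the description: a = 3053, b = 273, c = 841, d = 722.
OR = (a·d)/(b·c) = (3053 × 722) / (273 × 841) = 2204266 / 229593 = 9.60075
The odds of melanoma are about 9.60 times as high in the sunbed user group.

9.601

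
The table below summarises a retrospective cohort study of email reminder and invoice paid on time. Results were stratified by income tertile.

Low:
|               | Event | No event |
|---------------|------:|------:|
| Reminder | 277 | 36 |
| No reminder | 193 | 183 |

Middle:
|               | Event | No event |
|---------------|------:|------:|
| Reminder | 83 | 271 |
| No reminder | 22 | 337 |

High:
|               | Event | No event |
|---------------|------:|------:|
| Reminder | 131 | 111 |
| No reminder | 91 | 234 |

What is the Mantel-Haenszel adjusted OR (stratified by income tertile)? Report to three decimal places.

OR_MH = Σ(aᵢdᵢ/nᵢ) / Σ(bᵢcᵢ/nᵢ), where nᵢ is the stratum total.
Stratum 1 (Low): n = 689; a·d/n = 277·183/689 = 73.5718; b·c/n = 36·193/689 = 10.0842
Stratum 2 (Middle): n = 713; a·d/n = 83·337/713 = 39.2300; b·c/n = 271·22/713 = 8.3619
Stratum 3 (High): n = 567; a·d/n = 131·234/567 = 54.0635; b·c/n = 111·91/567 = 17.8148
OR_MH = (73.5718 + 39.2300 + 54.0635) / (10.0842 + 8.3619 + 17.8148) = 166.8653 / 36.2608 = 4.60181

4.602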